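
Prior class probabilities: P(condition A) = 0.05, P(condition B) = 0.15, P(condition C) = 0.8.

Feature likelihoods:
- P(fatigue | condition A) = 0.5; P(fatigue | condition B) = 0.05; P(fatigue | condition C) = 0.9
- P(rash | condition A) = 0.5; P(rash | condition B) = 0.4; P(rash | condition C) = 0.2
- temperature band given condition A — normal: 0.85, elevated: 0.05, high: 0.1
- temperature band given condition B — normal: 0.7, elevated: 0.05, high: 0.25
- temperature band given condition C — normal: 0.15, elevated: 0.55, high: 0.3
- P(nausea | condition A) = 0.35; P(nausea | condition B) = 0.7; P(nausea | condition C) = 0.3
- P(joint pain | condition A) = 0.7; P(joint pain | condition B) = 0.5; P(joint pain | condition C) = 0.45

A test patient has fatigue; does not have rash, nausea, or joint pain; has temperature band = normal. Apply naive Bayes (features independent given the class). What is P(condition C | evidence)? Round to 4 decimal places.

0.9289

condition A: 0.05 × 0.5 × (1−0.5) × 0.85 × (1−0.35) × (1−0.7) = 0.002071875
condition B: 0.15 × 0.05 × (1−0.4) × 0.7 × (1−0.7) × (1−0.5) = 0.0004725
condition C: 0.8 × 0.9 × (1−0.2) × 0.15 × (1−0.3) × (1−0.45) = 0.033264
P(condition C | x) = 0.033264 / 0.035808375 ≈ 0.9289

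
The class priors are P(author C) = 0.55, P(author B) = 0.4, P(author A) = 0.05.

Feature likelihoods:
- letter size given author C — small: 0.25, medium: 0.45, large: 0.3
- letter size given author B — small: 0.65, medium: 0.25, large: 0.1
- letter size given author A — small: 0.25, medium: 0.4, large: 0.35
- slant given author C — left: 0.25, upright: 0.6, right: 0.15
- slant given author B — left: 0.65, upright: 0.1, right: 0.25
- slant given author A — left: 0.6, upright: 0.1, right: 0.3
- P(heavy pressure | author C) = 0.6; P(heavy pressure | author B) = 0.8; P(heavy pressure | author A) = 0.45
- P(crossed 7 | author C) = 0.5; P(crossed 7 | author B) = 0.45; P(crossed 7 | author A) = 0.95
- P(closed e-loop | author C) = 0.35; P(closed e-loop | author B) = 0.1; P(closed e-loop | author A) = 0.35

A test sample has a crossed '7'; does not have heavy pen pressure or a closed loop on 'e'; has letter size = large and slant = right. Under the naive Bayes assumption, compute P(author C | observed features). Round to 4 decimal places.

author C: 0.55 × 0.3 × 0.15 × (1−0.6) × 0.5 × (1−0.35) = 0.0032175
author B: 0.4 × 0.1 × 0.25 × (1−0.8) × 0.45 × (1−0.1) = 0.00081
author A: 0.05 × 0.35 × 0.3 × (1−0.45) × 0.95 × (1−0.35) = 0.00178303125
P(author C | x) = 0.0032175 / 0.00581053125 ≈ 0.5537

0.5537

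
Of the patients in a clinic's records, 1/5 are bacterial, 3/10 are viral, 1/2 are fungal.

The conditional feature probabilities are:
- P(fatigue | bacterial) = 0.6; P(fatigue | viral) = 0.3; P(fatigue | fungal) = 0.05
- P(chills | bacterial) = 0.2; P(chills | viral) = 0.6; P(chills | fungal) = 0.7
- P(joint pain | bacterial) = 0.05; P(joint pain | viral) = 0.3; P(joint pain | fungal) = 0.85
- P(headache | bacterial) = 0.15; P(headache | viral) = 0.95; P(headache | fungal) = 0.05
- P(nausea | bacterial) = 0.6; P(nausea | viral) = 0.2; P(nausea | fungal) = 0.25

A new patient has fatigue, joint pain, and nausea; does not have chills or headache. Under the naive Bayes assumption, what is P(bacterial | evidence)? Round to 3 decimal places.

0.601

bacterial: 0.2 × 0.6 × (1−0.2) × 0.05 × (1−0.15) × 0.6 = 0.002448
viral: 0.3 × 0.3 × (1−0.6) × 0.3 × (1−0.95) × 0.2 = 0.000108
fungal: 0.5 × 0.05 × (1−0.7) × 0.85 × (1−0.05) × 0.25 = 0.0015140625
P(bacterial | x) = 0.002448 / 0.0040700625 ≈ 0.601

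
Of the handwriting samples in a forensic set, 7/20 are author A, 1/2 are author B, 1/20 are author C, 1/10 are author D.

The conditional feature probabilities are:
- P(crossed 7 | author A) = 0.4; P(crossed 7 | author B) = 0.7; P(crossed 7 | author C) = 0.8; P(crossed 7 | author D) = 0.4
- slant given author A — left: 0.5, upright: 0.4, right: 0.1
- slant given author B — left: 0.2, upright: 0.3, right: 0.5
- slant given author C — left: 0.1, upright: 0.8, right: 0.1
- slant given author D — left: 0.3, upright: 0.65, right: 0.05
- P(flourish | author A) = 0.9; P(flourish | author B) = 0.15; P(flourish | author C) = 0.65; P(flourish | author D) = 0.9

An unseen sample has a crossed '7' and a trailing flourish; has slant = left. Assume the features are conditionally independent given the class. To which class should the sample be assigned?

author A: 0.35 × 0.4 × 0.5 × 0.9 = 0.063
author B: 0.5 × 0.7 × 0.2 × 0.15 = 0.0105
author C: 0.05 × 0.8 × 0.1 × 0.65 = 0.0026
author D: 0.1 × 0.4 × 0.3 × 0.9 = 0.0108
Highest score → author A.

author A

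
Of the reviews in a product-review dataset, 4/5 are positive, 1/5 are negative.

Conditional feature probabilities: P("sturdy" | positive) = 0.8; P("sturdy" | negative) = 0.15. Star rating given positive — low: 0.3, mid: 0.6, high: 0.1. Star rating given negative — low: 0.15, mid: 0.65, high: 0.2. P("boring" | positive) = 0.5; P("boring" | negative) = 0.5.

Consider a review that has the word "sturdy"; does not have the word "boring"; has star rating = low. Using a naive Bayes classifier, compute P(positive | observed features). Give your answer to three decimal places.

0.977

positive: 0.8 × 0.8 × 0.3 × (1−0.5) = 0.096
negative: 0.2 × 0.15 × 0.15 × (1−0.5) = 0.00225
P(positive | x) = 0.096 / 0.09825 ≈ 0.977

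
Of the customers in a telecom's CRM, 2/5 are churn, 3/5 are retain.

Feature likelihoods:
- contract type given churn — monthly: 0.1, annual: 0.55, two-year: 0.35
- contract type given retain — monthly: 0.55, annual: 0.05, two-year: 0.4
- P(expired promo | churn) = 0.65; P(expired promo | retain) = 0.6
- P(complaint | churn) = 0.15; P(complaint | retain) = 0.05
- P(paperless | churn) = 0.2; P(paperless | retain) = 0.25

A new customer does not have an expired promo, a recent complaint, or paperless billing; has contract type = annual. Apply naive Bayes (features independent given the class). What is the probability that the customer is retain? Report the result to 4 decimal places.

churn: 0.4 × 0.55 × (1−0.65) × (1−0.15) × (1−0.2) = 0.05236
retain: 0.6 × 0.05 × (1−0.6) × (1−0.05) × (1−0.25) = 0.00855
P(retain | x) = 0.00855 / 0.06091 ≈ 0.1404

0.1404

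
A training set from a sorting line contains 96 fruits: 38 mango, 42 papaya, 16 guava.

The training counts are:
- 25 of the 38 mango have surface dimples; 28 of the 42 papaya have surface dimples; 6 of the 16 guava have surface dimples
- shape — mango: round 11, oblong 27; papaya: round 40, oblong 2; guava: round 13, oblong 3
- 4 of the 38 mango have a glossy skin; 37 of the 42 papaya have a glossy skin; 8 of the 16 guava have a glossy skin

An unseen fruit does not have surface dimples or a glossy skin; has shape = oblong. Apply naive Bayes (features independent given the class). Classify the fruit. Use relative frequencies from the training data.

mango

mango: (38/96) × (13/38) × (27/38) × (34/38) ≈ 0.086089
papaya: (42/96) × (14/42) × (2/42) × (5/42) ≈ 0.00082672
guava: (16/96) × (10/16) × (3/16) × (8/16) = 0.009765625
Highest score → mango.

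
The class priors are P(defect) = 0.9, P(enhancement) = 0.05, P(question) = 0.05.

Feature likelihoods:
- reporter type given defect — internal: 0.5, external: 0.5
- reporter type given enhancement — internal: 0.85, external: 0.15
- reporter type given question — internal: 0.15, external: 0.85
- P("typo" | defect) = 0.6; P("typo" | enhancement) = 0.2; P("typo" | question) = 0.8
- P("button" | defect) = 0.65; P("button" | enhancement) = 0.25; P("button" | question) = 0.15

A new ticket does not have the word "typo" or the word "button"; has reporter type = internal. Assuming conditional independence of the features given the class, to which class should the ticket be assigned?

defect

defect: 0.9 × 0.5 × (1−0.6) × (1−0.65) = 0.063
enhancement: 0.05 × 0.85 × (1−0.2) × (1−0.25) = 0.0255
question: 0.05 × 0.15 × (1−0.8) × (1−0.15) = 0.001275
Highest score → defect.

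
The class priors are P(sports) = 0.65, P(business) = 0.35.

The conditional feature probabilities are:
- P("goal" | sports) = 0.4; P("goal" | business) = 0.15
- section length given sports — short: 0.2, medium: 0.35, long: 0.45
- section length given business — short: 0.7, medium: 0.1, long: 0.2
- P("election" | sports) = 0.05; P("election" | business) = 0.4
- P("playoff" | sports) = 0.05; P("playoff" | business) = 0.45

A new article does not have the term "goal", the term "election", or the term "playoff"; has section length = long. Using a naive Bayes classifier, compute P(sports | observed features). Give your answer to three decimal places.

0.890

sports: 0.65 × (1−0.4) × 0.45 × (1−0.05) × (1−0.05) = 0.15838875
business: 0.35 × (1−0.15) × 0.2 × (1−0.4) × (1−0.45) = 0.019635
P(sports | x) = 0.15838875 / 0.17802375 ≈ 0.890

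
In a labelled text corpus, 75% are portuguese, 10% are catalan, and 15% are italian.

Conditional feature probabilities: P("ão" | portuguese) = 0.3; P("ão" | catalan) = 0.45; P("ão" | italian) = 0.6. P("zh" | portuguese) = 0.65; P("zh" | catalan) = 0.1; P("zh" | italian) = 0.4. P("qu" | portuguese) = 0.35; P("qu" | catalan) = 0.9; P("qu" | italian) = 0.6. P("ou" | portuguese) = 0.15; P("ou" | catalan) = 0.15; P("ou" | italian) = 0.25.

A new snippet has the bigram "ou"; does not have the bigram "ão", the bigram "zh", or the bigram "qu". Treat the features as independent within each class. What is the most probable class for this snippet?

portuguese

portuguese: 0.75 × (1−0.3) × (1−0.65) × (1−0.35) × 0.15 = 0.017915625
catalan: 0.1 × (1−0.45) × (1−0.1) × (1−0.9) × 0.15 = 0.0007425
italian: 0.15 × (1−0.6) × (1−0.4) × (1−0.6) × 0.25 = 0.0036
Highest score → portuguese.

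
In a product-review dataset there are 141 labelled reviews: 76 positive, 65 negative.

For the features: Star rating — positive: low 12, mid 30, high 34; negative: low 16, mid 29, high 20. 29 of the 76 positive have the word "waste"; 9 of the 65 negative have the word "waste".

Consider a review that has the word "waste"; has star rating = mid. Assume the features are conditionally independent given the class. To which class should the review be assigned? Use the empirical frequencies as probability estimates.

positive: (76/141) × (30/76) × (29/76) ≈ 0.081187
negative: (65/141) × (29/65) × (9/65) ≈ 0.0284779
Highest score → positive.

positive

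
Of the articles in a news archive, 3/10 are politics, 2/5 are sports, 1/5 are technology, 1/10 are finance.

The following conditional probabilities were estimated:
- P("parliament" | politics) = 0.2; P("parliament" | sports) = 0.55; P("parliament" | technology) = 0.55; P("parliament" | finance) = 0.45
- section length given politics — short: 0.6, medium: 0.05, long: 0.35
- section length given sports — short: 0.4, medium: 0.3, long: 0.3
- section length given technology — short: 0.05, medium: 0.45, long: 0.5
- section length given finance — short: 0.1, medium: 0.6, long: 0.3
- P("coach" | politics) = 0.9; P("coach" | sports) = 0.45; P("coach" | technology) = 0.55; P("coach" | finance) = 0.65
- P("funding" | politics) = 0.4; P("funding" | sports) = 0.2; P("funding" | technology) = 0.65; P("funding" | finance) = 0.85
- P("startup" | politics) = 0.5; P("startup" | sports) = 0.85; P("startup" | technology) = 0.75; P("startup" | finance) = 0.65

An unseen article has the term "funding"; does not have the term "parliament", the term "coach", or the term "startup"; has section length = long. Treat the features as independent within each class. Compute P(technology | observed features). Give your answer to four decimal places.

politics: 0.3 × (1−0.2) × 0.35 × (1−0.9) × 0.4 × (1−0.5) = 0.00168
sports: 0.4 × (1−0.55) × 0.3 × (1−0.45) × 0.2 × (1−0.85) = 0.000891
technology: 0.2 × (1−0.55) × 0.5 × (1−0.55) × 0.65 × (1−0.75) = 0.003290625
finance: 0.1 × (1−0.45) × 0.3 × (1−0.65) × 0.85 × (1−0.65) = 0.0017180625
P(technology | x) = 0.003290625 / 0.0075796875 ≈ 0.4341

0.4341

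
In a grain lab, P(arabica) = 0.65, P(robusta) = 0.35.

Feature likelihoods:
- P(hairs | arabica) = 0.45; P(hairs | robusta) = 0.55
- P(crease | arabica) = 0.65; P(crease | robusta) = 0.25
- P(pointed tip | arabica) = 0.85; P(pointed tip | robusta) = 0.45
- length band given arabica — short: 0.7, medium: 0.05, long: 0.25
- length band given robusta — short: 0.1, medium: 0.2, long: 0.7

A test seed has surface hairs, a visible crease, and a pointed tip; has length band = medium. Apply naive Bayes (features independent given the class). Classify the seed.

arabica

arabica: 0.65 × 0.45 × 0.65 × 0.85 × 0.05 = 0.0080803125
robusta: 0.35 × 0.55 × 0.25 × 0.45 × 0.2 = 0.00433125
Highest score → arabica.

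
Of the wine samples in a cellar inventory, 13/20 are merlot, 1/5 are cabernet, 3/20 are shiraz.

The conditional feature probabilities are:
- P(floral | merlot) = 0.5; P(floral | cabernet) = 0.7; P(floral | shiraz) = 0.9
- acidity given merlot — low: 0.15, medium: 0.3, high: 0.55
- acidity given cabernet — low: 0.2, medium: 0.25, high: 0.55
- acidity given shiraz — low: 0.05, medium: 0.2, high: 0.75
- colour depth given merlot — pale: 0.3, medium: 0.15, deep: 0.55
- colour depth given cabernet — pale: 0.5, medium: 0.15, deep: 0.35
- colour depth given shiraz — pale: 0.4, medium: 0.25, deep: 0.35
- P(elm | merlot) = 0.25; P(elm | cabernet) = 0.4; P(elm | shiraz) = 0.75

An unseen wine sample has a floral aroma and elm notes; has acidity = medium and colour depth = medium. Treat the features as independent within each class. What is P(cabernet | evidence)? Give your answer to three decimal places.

merlot: 0.65 × 0.5 × 0.3 × 0.15 × 0.25 = 0.00365625
cabernet: 0.2 × 0.7 × 0.25 × 0.15 × 0.4 = 0.0021
shiraz: 0.15 × 0.9 × 0.2 × 0.25 × 0.75 = 0.0050625
P(cabernet | x) = 0.0021 / 0.01081875 ≈ 0.194

0.194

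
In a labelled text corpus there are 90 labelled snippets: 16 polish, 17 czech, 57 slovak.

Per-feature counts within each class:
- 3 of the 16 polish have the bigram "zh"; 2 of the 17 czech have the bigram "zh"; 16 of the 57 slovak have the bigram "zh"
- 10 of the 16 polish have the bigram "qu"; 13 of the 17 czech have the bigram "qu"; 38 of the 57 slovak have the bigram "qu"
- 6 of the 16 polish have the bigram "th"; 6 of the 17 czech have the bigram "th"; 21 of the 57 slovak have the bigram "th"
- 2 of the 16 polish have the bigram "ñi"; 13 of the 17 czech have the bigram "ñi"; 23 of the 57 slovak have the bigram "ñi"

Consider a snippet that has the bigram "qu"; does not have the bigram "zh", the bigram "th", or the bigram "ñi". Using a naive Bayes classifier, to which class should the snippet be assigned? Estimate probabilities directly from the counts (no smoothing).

polish: (16/90) × (13/16) × (10/16) × (10/16) × (14/16) ≈ 0.0493707
czech: (17/90) × (15/17) × (13/17) × (11/17) × (4/17) ≈ 0.0194043
slovak: (57/90) × (41/57) × (38/57) × (36/57) × (34/57) ≈ 0.114415
Highest score → slovak.

slovak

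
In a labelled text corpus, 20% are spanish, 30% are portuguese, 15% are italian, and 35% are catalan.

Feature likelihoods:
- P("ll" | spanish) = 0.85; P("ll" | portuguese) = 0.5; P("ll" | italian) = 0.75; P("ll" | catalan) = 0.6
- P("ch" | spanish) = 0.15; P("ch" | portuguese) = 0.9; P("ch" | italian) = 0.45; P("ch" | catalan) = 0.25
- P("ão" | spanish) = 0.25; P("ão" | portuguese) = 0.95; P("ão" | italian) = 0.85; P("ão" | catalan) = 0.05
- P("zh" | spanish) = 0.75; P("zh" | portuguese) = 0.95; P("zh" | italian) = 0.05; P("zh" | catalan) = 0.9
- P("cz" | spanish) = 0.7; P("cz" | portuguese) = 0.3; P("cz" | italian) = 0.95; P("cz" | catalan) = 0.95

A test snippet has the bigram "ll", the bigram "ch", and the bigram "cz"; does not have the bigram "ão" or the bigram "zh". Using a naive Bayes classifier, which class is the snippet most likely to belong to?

italian

spanish: 0.2 × 0.85 × 0.15 × (1−0.25) × (1−0.75) × 0.7 = 0.003346875
portuguese: 0.3 × 0.5 × 0.9 × (1−0.95) × (1−0.95) × 0.3 = 0.00010125
italian: 0.15 × 0.75 × 0.45 × (1−0.85) × (1−0.05) × 0.95 = 0.006853359375
catalan: 0.35 × 0.6 × 0.25 × (1−0.05) × (1−0.9) × 0.95 = 0.004738125
Highest score → italian.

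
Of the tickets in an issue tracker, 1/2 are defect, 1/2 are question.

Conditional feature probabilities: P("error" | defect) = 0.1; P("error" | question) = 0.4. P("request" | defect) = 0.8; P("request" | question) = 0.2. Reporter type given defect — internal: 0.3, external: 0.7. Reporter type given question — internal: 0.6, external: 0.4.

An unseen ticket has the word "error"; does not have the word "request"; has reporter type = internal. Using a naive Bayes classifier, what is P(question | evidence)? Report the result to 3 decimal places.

0.970

defect: 0.5 × 0.1 × (1−0.8) × 0.3 = 0.003
question: 0.5 × 0.4 × (1−0.2) × 0.6 = 0.096
P(question | x) = 0.096 / 0.099 ≈ 0.970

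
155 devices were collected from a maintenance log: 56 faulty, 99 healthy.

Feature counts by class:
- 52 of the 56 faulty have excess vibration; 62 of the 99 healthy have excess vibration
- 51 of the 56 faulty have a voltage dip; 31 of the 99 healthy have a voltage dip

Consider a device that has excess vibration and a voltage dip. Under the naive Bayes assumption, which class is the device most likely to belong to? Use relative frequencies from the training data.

faulty

faulty: (56/155) × (52/56) × (51/56) ≈ 0.30553
healthy: (99/155) × (62/99) × (31/99) ≈ 0.125253
Highest score → faulty.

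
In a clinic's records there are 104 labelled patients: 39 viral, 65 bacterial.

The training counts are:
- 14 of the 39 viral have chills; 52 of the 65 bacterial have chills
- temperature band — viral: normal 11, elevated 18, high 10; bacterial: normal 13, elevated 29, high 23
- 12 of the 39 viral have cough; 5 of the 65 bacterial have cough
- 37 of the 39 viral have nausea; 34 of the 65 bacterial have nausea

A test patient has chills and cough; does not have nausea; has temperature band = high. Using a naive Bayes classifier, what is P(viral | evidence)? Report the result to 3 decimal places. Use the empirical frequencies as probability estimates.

viral: (39/104) × (14/39) × (10/39) × (12/39) × (2/39) ≈ 0.000544643
bacterial: (65/104) × (52/65) × (23/65) × (5/65) × (31/65) ≈ 0.00649067
P(viral | x) = 0.000544643 / 0.007035313 ≈ 0.077

0.077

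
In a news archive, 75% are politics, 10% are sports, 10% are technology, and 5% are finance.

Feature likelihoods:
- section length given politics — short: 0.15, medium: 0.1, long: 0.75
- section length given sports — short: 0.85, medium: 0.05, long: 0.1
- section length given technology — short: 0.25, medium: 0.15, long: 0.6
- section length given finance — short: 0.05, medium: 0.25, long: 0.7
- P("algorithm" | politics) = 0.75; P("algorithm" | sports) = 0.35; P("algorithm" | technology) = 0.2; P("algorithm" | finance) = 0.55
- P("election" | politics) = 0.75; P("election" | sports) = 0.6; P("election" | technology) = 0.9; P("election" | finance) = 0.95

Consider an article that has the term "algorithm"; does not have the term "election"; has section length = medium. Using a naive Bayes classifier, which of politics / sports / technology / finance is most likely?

politics

politics: 0.75 × 0.1 × 0.75 × (1−0.75) = 0.0140625
sports: 0.1 × 0.05 × 0.35 × (1−0.6) = 0.0007
technology: 0.1 × 0.15 × 0.2 × (1−0.9) = 0.0003
finance: 0.05 × 0.25 × 0.55 × (1−0.95) = 0.00034375
Highest score → politics.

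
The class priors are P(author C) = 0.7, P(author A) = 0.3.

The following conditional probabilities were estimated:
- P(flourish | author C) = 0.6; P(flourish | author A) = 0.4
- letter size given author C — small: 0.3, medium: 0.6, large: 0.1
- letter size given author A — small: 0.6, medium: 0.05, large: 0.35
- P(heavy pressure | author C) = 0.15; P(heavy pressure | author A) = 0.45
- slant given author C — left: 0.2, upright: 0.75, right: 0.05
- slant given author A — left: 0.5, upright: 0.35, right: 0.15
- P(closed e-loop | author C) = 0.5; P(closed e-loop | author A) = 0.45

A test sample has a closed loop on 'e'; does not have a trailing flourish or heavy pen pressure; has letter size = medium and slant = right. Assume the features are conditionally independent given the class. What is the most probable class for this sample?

author C

author C: 0.7 × (1−0.6) × 0.6 × (1−0.15) × 0.05 × 0.5 = 0.00357
author A: 0.3 × (1−0.4) × 0.05 × (1−0.45) × 0.15 × 0.45 = 0.000334125
Highest score → author C.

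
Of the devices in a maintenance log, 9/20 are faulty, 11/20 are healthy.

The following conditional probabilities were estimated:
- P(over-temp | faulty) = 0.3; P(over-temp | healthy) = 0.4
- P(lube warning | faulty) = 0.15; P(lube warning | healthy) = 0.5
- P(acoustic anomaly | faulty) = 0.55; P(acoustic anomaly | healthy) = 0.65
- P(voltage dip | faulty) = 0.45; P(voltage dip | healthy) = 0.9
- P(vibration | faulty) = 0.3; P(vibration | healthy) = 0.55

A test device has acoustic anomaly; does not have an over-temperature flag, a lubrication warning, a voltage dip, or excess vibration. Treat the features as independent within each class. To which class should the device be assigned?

faulty

faulty: 0.45 × (1−0.3) × (1−0.15) × 0.55 × (1−0.45) × (1−0.3) = 0.0566960625
healthy: 0.55 × (1−0.4) × (1−0.5) × 0.65 × (1−0.9) × (1−0.55) = 0.00482625
Highest score → faulty.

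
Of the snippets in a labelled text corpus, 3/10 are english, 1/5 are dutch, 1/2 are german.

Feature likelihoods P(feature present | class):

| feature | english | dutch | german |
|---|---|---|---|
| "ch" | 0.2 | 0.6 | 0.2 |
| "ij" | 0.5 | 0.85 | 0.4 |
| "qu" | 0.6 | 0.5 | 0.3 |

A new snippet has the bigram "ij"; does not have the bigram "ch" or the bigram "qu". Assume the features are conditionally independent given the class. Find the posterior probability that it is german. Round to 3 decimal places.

0.577

english: 0.3 × (1−0.2) × 0.5 × (1−0.6) = 0.048
dutch: 0.2 × (1−0.6) × 0.85 × (1−0.5) = 0.034
german: 0.5 × (1−0.2) × 0.4 × (1−0.3) = 0.112
P(german | x) = 0.112 / 0.194 ≈ 0.577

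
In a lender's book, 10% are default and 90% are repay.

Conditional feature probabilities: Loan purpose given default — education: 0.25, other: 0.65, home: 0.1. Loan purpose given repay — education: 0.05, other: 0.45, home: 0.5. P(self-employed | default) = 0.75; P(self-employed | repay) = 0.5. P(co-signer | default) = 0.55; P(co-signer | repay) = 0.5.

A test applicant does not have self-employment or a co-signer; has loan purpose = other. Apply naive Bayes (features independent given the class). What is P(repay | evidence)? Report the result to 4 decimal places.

0.9326

default: 0.1 × 0.65 × (1−0.75) × (1−0.55) = 0.0073125
repay: 0.9 × 0.45 × (1−0.5) × (1−0.5) = 0.10125
P(repay | x) = 0.10125 / 0.1085625 ≈ 0.9326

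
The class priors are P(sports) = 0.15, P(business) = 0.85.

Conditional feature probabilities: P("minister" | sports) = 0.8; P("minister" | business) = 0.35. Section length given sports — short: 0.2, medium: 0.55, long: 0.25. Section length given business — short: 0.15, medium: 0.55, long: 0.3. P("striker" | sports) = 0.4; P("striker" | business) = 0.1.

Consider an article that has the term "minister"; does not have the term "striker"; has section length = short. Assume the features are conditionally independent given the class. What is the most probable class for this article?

sports: 0.15 × 0.8 × 0.2 × (1−0.4) = 0.0144
business: 0.85 × 0.35 × 0.15 × (1−0.1) = 0.0401625
Highest score → business.

business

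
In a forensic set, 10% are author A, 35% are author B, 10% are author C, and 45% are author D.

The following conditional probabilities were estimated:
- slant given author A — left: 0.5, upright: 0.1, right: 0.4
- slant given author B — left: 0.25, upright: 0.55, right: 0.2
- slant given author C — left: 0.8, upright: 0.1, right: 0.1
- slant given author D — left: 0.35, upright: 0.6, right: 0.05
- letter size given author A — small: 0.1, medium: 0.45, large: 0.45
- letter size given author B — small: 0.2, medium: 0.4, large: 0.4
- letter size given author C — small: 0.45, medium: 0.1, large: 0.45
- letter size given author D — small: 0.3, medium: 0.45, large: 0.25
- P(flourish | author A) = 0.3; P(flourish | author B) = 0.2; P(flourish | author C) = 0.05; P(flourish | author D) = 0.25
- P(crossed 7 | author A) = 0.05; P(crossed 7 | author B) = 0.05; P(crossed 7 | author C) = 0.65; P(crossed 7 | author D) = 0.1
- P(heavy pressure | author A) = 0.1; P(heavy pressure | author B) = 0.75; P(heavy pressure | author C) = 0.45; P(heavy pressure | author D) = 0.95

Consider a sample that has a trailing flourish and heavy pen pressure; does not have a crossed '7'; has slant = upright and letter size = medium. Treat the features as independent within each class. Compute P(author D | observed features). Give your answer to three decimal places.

author A: 0.1 × 0.1 × 0.45 × 0.3 × (1−0.05) × 0.1 = 0.00012825
author B: 0.35 × 0.55 × 0.4 × 0.2 × (1−0.05) × 0.75 = 0.0109725
author C: 0.1 × 0.1 × 0.1 × 0.05 × (1−0.65) × 0.45 = 0.000007875
author D: 0.45 × 0.6 × 0.45 × 0.25 × (1−0.1) × 0.95 = 0.025970625
P(author D | x) = 0.025970625 / 0.03707925 ≈ 0.700

0.700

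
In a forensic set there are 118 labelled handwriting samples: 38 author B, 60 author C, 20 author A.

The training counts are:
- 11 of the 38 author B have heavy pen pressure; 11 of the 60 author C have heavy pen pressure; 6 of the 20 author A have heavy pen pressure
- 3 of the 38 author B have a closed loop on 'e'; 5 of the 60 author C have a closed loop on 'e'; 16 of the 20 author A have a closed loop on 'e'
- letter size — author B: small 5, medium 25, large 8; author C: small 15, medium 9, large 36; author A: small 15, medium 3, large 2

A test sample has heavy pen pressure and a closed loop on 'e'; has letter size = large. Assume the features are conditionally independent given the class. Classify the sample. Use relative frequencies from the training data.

author C

author B: (38/118) × (11/38) × (3/38) × (8/38) ≈ 0.00154937
author C: (60/118) × (11/60) × (5/60) × (36/60) ≈ 0.00466102
author A: (20/118) × (6/20) × (16/20) × (2/20) ≈ 0.0040678
Highest score → author C.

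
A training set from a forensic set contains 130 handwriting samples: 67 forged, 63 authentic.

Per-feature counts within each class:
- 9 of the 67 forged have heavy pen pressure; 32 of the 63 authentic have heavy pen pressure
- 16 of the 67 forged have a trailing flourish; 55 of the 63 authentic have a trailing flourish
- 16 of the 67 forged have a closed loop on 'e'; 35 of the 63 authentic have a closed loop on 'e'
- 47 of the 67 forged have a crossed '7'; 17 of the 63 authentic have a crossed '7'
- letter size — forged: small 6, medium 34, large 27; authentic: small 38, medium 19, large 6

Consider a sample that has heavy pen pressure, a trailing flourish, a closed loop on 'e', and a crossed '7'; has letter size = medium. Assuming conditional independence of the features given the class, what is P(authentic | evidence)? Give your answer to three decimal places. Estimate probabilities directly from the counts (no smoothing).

forged: (67/130) × (9/67) × (16/67) × (16/67) × (47/67) × (34/67) ≈ 0.00140545
authentic: (63/130) × (32/63) × (55/63) × (35/63) × (17/63) × (19/63) ≈ 0.00971578
P(authentic | x) = 0.00971578 / 0.01112123 ≈ 0.874

0.874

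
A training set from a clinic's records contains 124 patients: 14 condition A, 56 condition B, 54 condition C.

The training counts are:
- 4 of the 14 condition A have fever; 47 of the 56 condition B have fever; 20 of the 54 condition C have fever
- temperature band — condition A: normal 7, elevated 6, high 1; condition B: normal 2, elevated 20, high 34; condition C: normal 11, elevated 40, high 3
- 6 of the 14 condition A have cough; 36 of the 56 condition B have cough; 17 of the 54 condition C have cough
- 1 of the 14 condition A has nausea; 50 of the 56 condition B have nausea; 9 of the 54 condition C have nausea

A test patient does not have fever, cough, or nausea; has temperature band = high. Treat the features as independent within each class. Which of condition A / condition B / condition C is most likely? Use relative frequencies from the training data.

condition A: (14/124) × (10/14) × (1/14) × (8/14) × (13/14) ≈ 0.00305652
condition B: (56/124) × (9/56) × (34/56) × (20/56) × (6/56) ≈ 0.00168623
condition C: (54/124) × (34/54) × (3/54) × (37/54) × (45/54) ≈ 0.00869784
Highest score → condition C.

condition C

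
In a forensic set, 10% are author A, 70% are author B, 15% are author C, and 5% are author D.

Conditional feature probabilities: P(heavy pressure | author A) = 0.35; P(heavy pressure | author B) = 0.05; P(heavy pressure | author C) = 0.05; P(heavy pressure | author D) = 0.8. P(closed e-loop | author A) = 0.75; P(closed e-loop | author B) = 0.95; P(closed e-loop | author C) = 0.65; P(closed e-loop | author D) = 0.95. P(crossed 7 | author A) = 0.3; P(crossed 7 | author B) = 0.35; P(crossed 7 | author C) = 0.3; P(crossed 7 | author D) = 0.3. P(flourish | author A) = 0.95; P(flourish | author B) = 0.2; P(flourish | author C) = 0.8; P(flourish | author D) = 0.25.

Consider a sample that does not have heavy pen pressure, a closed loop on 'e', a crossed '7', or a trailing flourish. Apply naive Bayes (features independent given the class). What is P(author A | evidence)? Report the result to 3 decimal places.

0.023

author A: 0.1 × (1−0.35) × (1−0.75) × (1−0.3) × (1−0.95) = 0.00056875
author B: 0.7 × (1−0.05) × (1−0.95) × (1−0.35) × (1−0.2) = 0.01729
author C: 0.15 × (1−0.05) × (1−0.65) × (1−0.3) × (1−0.8) = 0.0069825
author D: 0.05 × (1−0.8) × (1−0.95) × (1−0.3) × (1−0.25) = 0.0002625
P(author A | x) = 0.00056875 / 0.02510375 ≈ 0.023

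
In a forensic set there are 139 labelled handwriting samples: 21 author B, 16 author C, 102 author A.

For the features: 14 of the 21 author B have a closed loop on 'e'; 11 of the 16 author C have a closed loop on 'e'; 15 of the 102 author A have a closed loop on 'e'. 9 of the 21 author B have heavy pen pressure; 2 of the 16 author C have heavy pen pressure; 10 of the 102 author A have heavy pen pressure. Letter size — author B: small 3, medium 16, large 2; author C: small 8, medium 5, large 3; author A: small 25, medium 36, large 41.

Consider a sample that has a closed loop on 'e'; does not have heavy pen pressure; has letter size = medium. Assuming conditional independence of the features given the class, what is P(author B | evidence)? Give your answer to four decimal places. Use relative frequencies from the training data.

0.4392

author B: (21/139) × (14/21) × (12/21) × (16/21) ≈ 0.0438506
author C: (16/139) × (11/16) × (14/16) × (5/16) ≈ 0.0216389
author A: (102/139) × (15/102) × (92/102) × (36/102) ≈ 0.0343531
P(author B | x) = 0.0438506 / 0.0998426 ≈ 0.4392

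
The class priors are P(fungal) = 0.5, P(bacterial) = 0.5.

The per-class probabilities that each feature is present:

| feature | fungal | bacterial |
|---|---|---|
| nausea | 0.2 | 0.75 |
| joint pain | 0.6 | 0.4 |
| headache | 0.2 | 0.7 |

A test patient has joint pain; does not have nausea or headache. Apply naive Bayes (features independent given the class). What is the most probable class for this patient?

fungal: 0.5 × (1−0.2) × 0.6 × (1−0.2) = 0.192
bacterial: 0.5 × (1−0.75) × 0.4 × (1−0.7) = 0.015
Highest score → fungal.

fungal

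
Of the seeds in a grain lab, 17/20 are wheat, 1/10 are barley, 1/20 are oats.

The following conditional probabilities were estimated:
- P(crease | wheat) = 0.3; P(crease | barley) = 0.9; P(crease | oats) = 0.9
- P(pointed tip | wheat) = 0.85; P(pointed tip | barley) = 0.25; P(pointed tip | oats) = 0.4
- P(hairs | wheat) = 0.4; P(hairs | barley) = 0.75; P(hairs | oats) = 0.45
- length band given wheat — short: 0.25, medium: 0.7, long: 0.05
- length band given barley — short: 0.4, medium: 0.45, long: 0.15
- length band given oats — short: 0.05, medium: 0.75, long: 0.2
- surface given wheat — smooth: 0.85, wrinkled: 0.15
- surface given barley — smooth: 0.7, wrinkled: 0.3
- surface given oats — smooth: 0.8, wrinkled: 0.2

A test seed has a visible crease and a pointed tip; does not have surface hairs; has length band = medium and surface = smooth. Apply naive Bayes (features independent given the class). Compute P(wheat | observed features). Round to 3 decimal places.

wheat: 0.85 × 0.3 × 0.85 × (1−0.4) × 0.7 × 0.85 = 0.07737975
barley: 0.1 × 0.9 × 0.25 × (1−0.75) × 0.45 × 0.7 = 0.001771875
oats: 0.05 × 0.9 × 0.4 × (1−0.45) × 0.75 × 0.8 = 0.00594
P(wheat | x) = 0.07737975 / 0.085091625 ≈ 0.909

0.909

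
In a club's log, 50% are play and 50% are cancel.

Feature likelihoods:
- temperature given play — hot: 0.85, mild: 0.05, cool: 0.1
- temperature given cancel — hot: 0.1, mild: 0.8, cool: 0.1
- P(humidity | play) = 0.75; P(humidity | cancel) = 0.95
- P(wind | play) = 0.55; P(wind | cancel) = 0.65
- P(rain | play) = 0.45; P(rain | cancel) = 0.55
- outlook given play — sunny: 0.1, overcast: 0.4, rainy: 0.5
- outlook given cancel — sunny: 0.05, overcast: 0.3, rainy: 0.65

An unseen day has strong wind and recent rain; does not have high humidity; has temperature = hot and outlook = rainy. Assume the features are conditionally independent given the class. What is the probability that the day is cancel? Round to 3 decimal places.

0.042

play: 0.5 × 0.85 × (1−0.75) × 0.55 × 0.45 × 0.5 = 0.0131484375
cancel: 0.5 × 0.1 × (1−0.95) × 0.65 × 0.55 × 0.65 = 0.0005809375
P(cancel | x) = 0.0005809375 / 0.013729375 ≈ 0.042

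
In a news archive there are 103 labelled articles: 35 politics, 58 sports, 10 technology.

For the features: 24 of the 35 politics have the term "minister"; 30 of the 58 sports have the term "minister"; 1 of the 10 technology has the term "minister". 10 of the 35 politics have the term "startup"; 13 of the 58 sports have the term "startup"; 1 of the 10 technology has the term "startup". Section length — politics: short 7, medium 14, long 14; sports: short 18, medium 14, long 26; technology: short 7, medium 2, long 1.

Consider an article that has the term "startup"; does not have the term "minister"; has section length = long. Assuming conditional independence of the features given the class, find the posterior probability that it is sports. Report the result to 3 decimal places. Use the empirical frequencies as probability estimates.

politics: (35/103) × (11/35) × (10/35) × (14/35) ≈ 0.0122053
sports: (58/103) × (28/58) × (13/58) × (26/58) ≈ 0.0273138
technology: (10/103) × (9/10) × (1/10) × (1/10) ≈ 0.000873786
P(sports | x) = 0.0273138 / 0.040392886 ≈ 0.676

0.676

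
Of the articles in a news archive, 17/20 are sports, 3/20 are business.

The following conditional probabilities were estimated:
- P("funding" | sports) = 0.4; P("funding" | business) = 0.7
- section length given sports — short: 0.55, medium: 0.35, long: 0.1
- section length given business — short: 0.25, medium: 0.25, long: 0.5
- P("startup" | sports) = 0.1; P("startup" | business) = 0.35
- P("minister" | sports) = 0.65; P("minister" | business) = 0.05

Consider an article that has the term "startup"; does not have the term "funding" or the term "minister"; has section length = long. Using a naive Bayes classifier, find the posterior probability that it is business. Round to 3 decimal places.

0.807

sports: 0.85 × (1−0.4) × 0.1 × 0.1 × (1−0.65) = 0.001785
business: 0.15 × (1−0.7) × 0.5 × 0.35 × (1−0.05) = 0.00748125
P(business | x) = 0.00748125 / 0.00926625 ≈ 0.807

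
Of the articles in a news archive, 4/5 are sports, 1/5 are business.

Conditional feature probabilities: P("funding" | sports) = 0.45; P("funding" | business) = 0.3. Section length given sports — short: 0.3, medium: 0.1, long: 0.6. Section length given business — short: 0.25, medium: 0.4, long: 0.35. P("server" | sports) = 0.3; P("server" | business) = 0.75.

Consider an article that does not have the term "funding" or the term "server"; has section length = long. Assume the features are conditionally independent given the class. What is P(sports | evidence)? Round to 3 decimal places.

sports: 0.8 × (1−0.45) × 0.6 × (1−0.3) = 0.1848
business: 0.2 × (1−0.3) × 0.35 × (1−0.75) = 0.01225
P(sports | x) = 0.1848 / 0.19705 ≈ 0.938

0.938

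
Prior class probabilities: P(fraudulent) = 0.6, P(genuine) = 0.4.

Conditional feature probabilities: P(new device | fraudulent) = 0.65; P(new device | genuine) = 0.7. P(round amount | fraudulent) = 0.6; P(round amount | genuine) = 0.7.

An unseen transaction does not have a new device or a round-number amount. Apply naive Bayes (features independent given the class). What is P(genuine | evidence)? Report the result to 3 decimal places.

0.300

fraudulent: 0.6 × (1−0.65) × (1−0.6) = 0.084
genuine: 0.4 × (1−0.7) × (1−0.7) = 0.036
P(genuine | x) = 0.036 / 0.12 ≈ 0.300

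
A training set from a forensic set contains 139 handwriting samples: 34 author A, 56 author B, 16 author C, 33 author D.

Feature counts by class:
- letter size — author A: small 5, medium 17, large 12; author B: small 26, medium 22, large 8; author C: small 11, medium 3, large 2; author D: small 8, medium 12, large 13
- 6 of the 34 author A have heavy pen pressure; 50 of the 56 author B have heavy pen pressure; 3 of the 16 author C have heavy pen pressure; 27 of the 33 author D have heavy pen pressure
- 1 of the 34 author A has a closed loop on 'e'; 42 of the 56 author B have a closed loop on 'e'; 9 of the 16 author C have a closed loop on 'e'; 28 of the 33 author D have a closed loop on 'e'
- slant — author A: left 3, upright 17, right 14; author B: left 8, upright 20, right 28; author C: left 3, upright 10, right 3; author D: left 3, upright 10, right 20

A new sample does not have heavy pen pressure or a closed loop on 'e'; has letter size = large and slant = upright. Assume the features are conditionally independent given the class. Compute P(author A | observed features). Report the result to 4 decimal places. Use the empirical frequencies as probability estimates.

author A: (34/139) × (12/34) × (28/34) × (33/34) × (17/34) ≈ 0.0345025
author B: (56/139) × (8/56) × (6/56) × (14/56) × (20/56) ≈ 0.00055058
author C: (16/139) × (2/16) × (13/16) × (7/16) × (10/16) ≈ 0.00319666
author D: (33/139) × (13/33) × (6/33) × (5/33) × (10/33) ≈ 0.000780743
P(author A | x) = 0.0345025 / 0.039030483 ≈ 0.8840

0.8840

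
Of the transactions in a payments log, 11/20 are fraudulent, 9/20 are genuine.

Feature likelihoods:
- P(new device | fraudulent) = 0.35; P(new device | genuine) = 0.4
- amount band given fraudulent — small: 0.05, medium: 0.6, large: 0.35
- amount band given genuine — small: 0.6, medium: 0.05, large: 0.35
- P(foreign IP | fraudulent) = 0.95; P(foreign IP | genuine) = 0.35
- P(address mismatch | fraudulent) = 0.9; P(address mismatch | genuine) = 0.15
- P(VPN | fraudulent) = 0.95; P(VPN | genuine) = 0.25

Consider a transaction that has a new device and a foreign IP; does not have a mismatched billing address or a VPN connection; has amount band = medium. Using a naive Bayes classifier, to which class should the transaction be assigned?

fraudulent: 0.55 × 0.35 × 0.6 × 0.95 × (1−0.9) × (1−0.95) = 0.000548625
genuine: 0.45 × 0.4 × 0.05 × 0.35 × (1−0.15) × (1−0.25) = 0.002008125
Highest score → genuine.

genuine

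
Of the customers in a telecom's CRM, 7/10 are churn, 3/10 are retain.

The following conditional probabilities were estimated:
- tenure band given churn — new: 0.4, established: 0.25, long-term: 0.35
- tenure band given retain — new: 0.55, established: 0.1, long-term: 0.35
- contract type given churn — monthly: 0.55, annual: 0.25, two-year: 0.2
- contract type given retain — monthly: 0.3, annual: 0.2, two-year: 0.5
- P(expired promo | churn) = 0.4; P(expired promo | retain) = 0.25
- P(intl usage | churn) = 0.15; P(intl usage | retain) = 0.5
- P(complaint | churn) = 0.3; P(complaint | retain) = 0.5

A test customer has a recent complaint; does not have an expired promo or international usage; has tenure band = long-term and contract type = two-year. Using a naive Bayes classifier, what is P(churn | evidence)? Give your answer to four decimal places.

churn: 0.7 × 0.35 × 0.2 × (1−0.4) × (1−0.15) × 0.3 = 0.007497
retain: 0.3 × 0.35 × 0.5 × (1−0.25) × (1−0.5) × 0.5 = 0.00984375
P(churn | x) = 0.007497 / 0.01734075 ≈ 0.4323

0.4323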